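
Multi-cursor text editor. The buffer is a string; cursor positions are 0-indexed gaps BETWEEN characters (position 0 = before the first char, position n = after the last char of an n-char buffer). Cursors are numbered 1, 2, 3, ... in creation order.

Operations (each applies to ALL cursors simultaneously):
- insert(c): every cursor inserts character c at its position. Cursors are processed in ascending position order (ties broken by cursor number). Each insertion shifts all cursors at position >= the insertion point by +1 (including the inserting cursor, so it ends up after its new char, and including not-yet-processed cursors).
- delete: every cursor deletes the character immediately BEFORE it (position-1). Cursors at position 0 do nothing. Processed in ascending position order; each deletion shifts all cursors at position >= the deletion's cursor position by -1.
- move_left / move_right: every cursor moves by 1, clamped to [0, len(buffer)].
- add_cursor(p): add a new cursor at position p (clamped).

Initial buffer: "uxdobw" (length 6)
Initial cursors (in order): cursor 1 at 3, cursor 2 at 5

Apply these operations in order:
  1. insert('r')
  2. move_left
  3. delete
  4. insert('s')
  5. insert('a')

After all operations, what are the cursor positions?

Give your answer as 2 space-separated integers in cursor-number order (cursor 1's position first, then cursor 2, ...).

After op 1 (insert('r')): buffer="uxdrobrw" (len 8), cursors c1@4 c2@7, authorship ...1..2.
After op 2 (move_left): buffer="uxdrobrw" (len 8), cursors c1@3 c2@6, authorship ...1..2.
After op 3 (delete): buffer="uxrorw" (len 6), cursors c1@2 c2@4, authorship ..1.2.
After op 4 (insert('s')): buffer="uxsrosrw" (len 8), cursors c1@3 c2@6, authorship ..11.22.
After op 5 (insert('a')): buffer="uxsarosarw" (len 10), cursors c1@4 c2@8, authorship ..111.222.

Answer: 4 8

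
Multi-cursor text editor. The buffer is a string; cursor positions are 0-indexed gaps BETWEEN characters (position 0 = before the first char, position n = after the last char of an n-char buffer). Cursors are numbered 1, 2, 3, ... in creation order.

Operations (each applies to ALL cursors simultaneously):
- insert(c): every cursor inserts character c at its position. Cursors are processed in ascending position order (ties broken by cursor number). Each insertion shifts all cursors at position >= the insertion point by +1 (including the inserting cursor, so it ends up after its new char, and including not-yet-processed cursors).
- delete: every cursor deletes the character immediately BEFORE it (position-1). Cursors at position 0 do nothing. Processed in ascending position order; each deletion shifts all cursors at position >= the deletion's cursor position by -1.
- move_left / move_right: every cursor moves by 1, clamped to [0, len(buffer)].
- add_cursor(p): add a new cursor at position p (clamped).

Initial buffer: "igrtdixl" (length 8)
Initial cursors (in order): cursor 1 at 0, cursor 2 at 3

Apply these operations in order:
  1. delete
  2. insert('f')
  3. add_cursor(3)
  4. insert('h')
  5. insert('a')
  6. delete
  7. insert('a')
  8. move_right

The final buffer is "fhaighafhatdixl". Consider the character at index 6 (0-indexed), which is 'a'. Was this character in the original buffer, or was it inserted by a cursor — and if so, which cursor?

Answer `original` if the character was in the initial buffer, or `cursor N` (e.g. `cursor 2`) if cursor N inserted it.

After op 1 (delete): buffer="igtdixl" (len 7), cursors c1@0 c2@2, authorship .......
After op 2 (insert('f')): buffer="figftdixl" (len 9), cursors c1@1 c2@4, authorship 1..2.....
After op 3 (add_cursor(3)): buffer="figftdixl" (len 9), cursors c1@1 c3@3 c2@4, authorship 1..2.....
After op 4 (insert('h')): buffer="fhighfhtdixl" (len 12), cursors c1@2 c3@5 c2@7, authorship 11..322.....
After op 5 (insert('a')): buffer="fhaighafhatdixl" (len 15), cursors c1@3 c3@7 c2@10, authorship 111..33222.....
After op 6 (delete): buffer="fhighfhtdixl" (len 12), cursors c1@2 c3@5 c2@7, authorship 11..322.....
After op 7 (insert('a')): buffer="fhaighafhatdixl" (len 15), cursors c1@3 c3@7 c2@10, authorship 111..33222.....
After op 8 (move_right): buffer="fhaighafhatdixl" (len 15), cursors c1@4 c3@8 c2@11, authorship 111..33222.....
Authorship (.=original, N=cursor N): 1 1 1 . . 3 3 2 2 2 . . . . .
Index 6: author = 3

Answer: cursor 3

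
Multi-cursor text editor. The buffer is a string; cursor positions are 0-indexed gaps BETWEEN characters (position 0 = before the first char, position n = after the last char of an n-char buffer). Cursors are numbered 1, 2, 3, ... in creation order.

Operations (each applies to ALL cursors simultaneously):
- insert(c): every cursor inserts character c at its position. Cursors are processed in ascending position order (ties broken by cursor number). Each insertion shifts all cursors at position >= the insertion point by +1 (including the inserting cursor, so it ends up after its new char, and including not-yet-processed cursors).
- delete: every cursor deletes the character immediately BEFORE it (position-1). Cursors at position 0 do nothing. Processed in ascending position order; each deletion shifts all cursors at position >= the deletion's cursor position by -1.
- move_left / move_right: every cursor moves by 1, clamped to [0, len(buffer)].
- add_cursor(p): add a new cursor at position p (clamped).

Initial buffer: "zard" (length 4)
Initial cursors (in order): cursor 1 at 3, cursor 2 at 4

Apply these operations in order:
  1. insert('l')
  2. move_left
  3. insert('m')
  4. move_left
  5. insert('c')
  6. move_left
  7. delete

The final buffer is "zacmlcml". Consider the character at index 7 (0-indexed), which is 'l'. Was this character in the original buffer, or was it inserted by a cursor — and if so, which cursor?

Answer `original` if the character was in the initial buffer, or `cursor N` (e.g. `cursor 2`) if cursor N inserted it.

After op 1 (insert('l')): buffer="zarldl" (len 6), cursors c1@4 c2@6, authorship ...1.2
After op 2 (move_left): buffer="zarldl" (len 6), cursors c1@3 c2@5, authorship ...1.2
After op 3 (insert('m')): buffer="zarmldml" (len 8), cursors c1@4 c2@7, authorship ...11.22
After op 4 (move_left): buffer="zarmldml" (len 8), cursors c1@3 c2@6, authorship ...11.22
After op 5 (insert('c')): buffer="zarcmldcml" (len 10), cursors c1@4 c2@8, authorship ...111.222
After op 6 (move_left): buffer="zarcmldcml" (len 10), cursors c1@3 c2@7, authorship ...111.222
After op 7 (delete): buffer="zacmlcml" (len 8), cursors c1@2 c2@5, authorship ..111222
Authorship (.=original, N=cursor N): . . 1 1 1 2 2 2
Index 7: author = 2

Answer: cursor 2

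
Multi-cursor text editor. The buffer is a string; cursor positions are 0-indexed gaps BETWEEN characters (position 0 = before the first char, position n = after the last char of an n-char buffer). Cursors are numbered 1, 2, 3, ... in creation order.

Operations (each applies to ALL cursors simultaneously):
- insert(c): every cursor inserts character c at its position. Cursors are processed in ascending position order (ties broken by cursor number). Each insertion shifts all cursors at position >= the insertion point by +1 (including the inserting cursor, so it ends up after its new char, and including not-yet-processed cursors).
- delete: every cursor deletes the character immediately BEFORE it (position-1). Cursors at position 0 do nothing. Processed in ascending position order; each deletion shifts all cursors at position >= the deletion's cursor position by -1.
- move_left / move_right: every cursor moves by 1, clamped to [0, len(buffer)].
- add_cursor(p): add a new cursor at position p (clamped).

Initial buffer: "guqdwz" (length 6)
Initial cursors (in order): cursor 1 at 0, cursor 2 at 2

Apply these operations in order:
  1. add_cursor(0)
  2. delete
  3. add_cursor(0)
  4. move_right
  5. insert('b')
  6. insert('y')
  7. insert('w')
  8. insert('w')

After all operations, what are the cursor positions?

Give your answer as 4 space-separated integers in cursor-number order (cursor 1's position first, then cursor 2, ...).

After op 1 (add_cursor(0)): buffer="guqdwz" (len 6), cursors c1@0 c3@0 c2@2, authorship ......
After op 2 (delete): buffer="gqdwz" (len 5), cursors c1@0 c3@0 c2@1, authorship .....
After op 3 (add_cursor(0)): buffer="gqdwz" (len 5), cursors c1@0 c3@0 c4@0 c2@1, authorship .....
After op 4 (move_right): buffer="gqdwz" (len 5), cursors c1@1 c3@1 c4@1 c2@2, authorship .....
After op 5 (insert('b')): buffer="gbbbqbdwz" (len 9), cursors c1@4 c3@4 c4@4 c2@6, authorship .134.2...
After op 6 (insert('y')): buffer="gbbbyyyqbydwz" (len 13), cursors c1@7 c3@7 c4@7 c2@10, authorship .134134.22...
After op 7 (insert('w')): buffer="gbbbyyywwwqbywdwz" (len 17), cursors c1@10 c3@10 c4@10 c2@14, authorship .134134134.222...
After op 8 (insert('w')): buffer="gbbbyyywwwwwwqbywwdwz" (len 21), cursors c1@13 c3@13 c4@13 c2@18, authorship .134134134134.2222...

Answer: 13 18 13 13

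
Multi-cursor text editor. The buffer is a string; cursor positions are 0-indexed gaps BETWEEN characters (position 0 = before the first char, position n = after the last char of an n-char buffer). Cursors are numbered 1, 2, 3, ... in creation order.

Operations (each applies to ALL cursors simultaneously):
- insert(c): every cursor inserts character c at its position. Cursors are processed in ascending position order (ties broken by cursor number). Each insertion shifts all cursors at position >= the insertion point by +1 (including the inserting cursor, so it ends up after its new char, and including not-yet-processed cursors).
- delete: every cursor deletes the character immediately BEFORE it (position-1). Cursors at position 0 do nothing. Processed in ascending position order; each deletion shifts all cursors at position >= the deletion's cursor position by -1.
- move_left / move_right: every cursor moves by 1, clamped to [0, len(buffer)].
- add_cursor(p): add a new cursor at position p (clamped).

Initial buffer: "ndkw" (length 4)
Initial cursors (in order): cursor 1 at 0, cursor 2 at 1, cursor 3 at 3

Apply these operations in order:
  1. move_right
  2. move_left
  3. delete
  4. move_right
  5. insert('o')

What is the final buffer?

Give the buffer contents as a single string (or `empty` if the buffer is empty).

After op 1 (move_right): buffer="ndkw" (len 4), cursors c1@1 c2@2 c3@4, authorship ....
After op 2 (move_left): buffer="ndkw" (len 4), cursors c1@0 c2@1 c3@3, authorship ....
After op 3 (delete): buffer="dw" (len 2), cursors c1@0 c2@0 c3@1, authorship ..
After op 4 (move_right): buffer="dw" (len 2), cursors c1@1 c2@1 c3@2, authorship ..
After op 5 (insert('o')): buffer="doowo" (len 5), cursors c1@3 c2@3 c3@5, authorship .12.3

Answer: doowo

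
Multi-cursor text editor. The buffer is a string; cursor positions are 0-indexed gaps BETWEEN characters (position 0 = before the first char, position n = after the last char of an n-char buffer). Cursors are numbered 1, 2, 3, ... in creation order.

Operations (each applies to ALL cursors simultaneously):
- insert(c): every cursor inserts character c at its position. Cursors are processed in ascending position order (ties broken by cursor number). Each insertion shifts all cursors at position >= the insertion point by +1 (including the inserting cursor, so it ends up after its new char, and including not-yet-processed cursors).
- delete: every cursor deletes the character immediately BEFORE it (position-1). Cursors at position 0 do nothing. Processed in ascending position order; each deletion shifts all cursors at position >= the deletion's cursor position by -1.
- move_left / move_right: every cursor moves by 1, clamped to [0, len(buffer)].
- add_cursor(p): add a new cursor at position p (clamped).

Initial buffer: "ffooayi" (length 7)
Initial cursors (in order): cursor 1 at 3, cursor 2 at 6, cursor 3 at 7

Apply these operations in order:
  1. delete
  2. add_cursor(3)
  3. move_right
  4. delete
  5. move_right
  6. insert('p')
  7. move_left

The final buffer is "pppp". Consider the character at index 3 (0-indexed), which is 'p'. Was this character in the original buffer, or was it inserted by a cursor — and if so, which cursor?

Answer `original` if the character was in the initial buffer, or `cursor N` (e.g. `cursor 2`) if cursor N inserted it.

After op 1 (delete): buffer="ffoa" (len 4), cursors c1@2 c2@4 c3@4, authorship ....
After op 2 (add_cursor(3)): buffer="ffoa" (len 4), cursors c1@2 c4@3 c2@4 c3@4, authorship ....
After op 3 (move_right): buffer="ffoa" (len 4), cursors c1@3 c2@4 c3@4 c4@4, authorship ....
After op 4 (delete): buffer="" (len 0), cursors c1@0 c2@0 c3@0 c4@0, authorship 
After op 5 (move_right): buffer="" (len 0), cursors c1@0 c2@0 c3@0 c4@0, authorship 
After op 6 (insert('p')): buffer="pppp" (len 4), cursors c1@4 c2@4 c3@4 c4@4, authorship 1234
After op 7 (move_left): buffer="pppp" (len 4), cursors c1@3 c2@3 c3@3 c4@3, authorship 1234
Authorship (.=original, N=cursor N): 1 2 3 4
Index 3: author = 4

Answer: cursor 4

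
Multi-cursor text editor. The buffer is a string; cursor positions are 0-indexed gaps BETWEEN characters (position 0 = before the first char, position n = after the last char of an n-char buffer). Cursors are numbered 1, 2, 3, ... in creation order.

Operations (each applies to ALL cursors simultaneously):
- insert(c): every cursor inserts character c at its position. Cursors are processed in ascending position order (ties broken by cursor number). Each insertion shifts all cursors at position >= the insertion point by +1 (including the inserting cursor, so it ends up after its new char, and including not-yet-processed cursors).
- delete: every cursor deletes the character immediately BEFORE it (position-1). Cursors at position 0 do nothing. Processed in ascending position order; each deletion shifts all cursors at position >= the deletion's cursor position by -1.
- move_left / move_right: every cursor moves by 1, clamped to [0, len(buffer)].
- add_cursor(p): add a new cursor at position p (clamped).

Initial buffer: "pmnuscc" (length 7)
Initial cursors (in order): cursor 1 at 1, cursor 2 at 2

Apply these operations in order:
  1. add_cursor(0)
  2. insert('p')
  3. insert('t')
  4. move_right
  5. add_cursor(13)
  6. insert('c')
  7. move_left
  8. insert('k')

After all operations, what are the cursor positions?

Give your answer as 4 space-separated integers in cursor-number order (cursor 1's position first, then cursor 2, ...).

After op 1 (add_cursor(0)): buffer="pmnuscc" (len 7), cursors c3@0 c1@1 c2@2, authorship .......
After op 2 (insert('p')): buffer="pppmpnuscc" (len 10), cursors c3@1 c1@3 c2@5, authorship 3.1.2.....
After op 3 (insert('t')): buffer="ptpptmptnuscc" (len 13), cursors c3@2 c1@5 c2@8, authorship 33.11.22.....
After op 4 (move_right): buffer="ptpptmptnuscc" (len 13), cursors c3@3 c1@6 c2@9, authorship 33.11.22.....
After op 5 (add_cursor(13)): buffer="ptpptmptnuscc" (len 13), cursors c3@3 c1@6 c2@9 c4@13, authorship 33.11.22.....
After op 6 (insert('c')): buffer="ptpcptmcptncusccc" (len 17), cursors c3@4 c1@8 c2@12 c4@17, authorship 33.311.122.2....4
After op 7 (move_left): buffer="ptpcptmcptncusccc" (len 17), cursors c3@3 c1@7 c2@11 c4@16, authorship 33.311.122.2....4
After op 8 (insert('k')): buffer="ptpkcptmkcptnkcuscckc" (len 21), cursors c3@4 c1@9 c2@14 c4@20, authorship 33.3311.1122.22....44

Answer: 9 14 4 20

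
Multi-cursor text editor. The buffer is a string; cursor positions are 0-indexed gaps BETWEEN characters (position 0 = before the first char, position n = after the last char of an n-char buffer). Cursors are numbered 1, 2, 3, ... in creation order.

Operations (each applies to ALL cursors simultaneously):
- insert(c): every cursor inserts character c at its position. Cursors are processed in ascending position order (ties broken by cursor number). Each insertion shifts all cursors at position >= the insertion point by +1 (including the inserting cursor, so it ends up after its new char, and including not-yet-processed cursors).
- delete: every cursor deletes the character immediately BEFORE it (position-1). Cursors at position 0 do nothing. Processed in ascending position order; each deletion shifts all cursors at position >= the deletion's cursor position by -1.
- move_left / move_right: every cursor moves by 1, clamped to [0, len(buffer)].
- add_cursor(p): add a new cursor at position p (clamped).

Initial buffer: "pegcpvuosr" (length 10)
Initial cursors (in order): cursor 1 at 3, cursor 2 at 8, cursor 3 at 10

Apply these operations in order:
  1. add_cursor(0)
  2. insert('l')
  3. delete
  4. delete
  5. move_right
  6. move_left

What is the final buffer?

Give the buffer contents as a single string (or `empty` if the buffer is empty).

After op 1 (add_cursor(0)): buffer="pegcpvuosr" (len 10), cursors c4@0 c1@3 c2@8 c3@10, authorship ..........
After op 2 (insert('l')): buffer="lpeglcpvuolsrl" (len 14), cursors c4@1 c1@5 c2@11 c3@14, authorship 4...1.....2..3
After op 3 (delete): buffer="pegcpvuosr" (len 10), cursors c4@0 c1@3 c2@8 c3@10, authorship ..........
After op 4 (delete): buffer="pecpvus" (len 7), cursors c4@0 c1@2 c2@6 c3@7, authorship .......
After op 5 (move_right): buffer="pecpvus" (len 7), cursors c4@1 c1@3 c2@7 c3@7, authorship .......
After op 6 (move_left): buffer="pecpvus" (len 7), cursors c4@0 c1@2 c2@6 c3@6, authorship .......

Answer: pecpvus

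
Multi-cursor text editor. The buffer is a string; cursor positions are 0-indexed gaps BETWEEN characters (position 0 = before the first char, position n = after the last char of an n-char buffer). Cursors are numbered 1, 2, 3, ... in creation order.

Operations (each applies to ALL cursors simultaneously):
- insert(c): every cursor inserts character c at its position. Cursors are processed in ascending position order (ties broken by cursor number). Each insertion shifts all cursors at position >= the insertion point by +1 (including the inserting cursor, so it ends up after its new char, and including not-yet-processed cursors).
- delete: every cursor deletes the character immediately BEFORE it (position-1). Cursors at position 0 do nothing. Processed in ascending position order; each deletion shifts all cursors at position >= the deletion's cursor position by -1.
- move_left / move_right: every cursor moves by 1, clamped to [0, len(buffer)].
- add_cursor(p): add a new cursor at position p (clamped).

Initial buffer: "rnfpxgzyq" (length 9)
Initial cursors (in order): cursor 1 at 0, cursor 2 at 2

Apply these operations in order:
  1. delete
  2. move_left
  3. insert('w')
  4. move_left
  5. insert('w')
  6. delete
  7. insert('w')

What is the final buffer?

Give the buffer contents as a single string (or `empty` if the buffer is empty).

Answer: wwwwrfpxgzyq

Derivation:
After op 1 (delete): buffer="rfpxgzyq" (len 8), cursors c1@0 c2@1, authorship ........
After op 2 (move_left): buffer="rfpxgzyq" (len 8), cursors c1@0 c2@0, authorship ........
After op 3 (insert('w')): buffer="wwrfpxgzyq" (len 10), cursors c1@2 c2@2, authorship 12........
After op 4 (move_left): buffer="wwrfpxgzyq" (len 10), cursors c1@1 c2@1, authorship 12........
After op 5 (insert('w')): buffer="wwwwrfpxgzyq" (len 12), cursors c1@3 c2@3, authorship 1122........
After op 6 (delete): buffer="wwrfpxgzyq" (len 10), cursors c1@1 c2@1, authorship 12........
After op 7 (insert('w')): buffer="wwwwrfpxgzyq" (len 12), cursors c1@3 c2@3, authorship 1122........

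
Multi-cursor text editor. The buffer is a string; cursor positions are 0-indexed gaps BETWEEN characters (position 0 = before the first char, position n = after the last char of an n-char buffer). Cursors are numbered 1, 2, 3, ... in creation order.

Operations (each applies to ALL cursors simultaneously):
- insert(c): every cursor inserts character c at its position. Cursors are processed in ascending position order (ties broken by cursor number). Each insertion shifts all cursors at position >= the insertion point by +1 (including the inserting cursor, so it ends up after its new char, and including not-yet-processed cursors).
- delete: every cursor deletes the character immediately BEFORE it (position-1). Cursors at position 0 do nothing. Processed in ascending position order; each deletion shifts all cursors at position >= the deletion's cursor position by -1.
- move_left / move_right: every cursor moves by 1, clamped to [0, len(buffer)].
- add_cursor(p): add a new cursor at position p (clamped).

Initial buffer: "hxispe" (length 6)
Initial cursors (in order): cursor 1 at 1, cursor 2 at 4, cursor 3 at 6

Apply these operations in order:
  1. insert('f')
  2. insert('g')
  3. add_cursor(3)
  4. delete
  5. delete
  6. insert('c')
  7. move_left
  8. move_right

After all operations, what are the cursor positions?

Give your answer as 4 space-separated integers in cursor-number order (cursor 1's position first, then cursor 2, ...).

After op 1 (insert('f')): buffer="hfxisfpef" (len 9), cursors c1@2 c2@6 c3@9, authorship .1...2..3
After op 2 (insert('g')): buffer="hfgxisfgpefg" (len 12), cursors c1@3 c2@8 c3@12, authorship .11...22..33
After op 3 (add_cursor(3)): buffer="hfgxisfgpefg" (len 12), cursors c1@3 c4@3 c2@8 c3@12, authorship .11...22..33
After op 4 (delete): buffer="hxisfpef" (len 8), cursors c1@1 c4@1 c2@5 c3@8, authorship ....2..3
After op 5 (delete): buffer="xispe" (len 5), cursors c1@0 c4@0 c2@3 c3@5, authorship .....
After op 6 (insert('c')): buffer="ccxiscpec" (len 9), cursors c1@2 c4@2 c2@6 c3@9, authorship 14...2..3
After op 7 (move_left): buffer="ccxiscpec" (len 9), cursors c1@1 c4@1 c2@5 c3@8, authorship 14...2..3
After op 8 (move_right): buffer="ccxiscpec" (len 9), cursors c1@2 c4@2 c2@6 c3@9, authorship 14...2..3

Answer: 2 6 9 2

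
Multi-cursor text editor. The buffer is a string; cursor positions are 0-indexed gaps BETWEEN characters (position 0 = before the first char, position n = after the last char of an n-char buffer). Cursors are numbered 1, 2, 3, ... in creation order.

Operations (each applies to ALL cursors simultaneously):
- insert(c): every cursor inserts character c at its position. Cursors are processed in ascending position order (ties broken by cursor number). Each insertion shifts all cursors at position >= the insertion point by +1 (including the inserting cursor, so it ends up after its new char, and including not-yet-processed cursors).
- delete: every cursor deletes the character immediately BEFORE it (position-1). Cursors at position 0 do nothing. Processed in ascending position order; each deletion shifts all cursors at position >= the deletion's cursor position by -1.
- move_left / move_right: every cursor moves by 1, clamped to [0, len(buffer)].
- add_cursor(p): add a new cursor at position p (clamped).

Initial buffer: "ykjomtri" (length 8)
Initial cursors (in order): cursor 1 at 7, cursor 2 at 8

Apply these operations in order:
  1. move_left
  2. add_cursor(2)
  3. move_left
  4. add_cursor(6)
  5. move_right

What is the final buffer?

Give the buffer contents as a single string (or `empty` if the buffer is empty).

Answer: ykjomtri

Derivation:
After op 1 (move_left): buffer="ykjomtri" (len 8), cursors c1@6 c2@7, authorship ........
After op 2 (add_cursor(2)): buffer="ykjomtri" (len 8), cursors c3@2 c1@6 c2@7, authorship ........
After op 3 (move_left): buffer="ykjomtri" (len 8), cursors c3@1 c1@5 c2@6, authorship ........
After op 4 (add_cursor(6)): buffer="ykjomtri" (len 8), cursors c3@1 c1@5 c2@6 c4@6, authorship ........
After op 5 (move_right): buffer="ykjomtri" (len 8), cursors c3@2 c1@6 c2@7 c4@7, authorship ........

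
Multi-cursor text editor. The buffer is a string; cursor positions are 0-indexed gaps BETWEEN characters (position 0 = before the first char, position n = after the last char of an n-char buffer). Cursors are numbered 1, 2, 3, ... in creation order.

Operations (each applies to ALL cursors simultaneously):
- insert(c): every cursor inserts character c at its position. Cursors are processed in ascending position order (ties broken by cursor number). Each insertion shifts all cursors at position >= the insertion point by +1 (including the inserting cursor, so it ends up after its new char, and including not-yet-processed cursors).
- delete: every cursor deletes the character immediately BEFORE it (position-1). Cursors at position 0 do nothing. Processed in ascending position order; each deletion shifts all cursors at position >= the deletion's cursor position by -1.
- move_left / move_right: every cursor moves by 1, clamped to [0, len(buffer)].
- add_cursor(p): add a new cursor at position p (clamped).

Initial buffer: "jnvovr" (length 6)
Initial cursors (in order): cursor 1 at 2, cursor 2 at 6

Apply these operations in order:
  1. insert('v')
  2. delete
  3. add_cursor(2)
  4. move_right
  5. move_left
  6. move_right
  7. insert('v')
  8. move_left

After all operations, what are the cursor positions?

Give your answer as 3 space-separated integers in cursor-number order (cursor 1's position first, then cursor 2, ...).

Answer: 4 8 4

Derivation:
After op 1 (insert('v')): buffer="jnvvovrv" (len 8), cursors c1@3 c2@8, authorship ..1....2
After op 2 (delete): buffer="jnvovr" (len 6), cursors c1@2 c2@6, authorship ......
After op 3 (add_cursor(2)): buffer="jnvovr" (len 6), cursors c1@2 c3@2 c2@6, authorship ......
After op 4 (move_right): buffer="jnvovr" (len 6), cursors c1@3 c3@3 c2@6, authorship ......
After op 5 (move_left): buffer="jnvovr" (len 6), cursors c1@2 c3@2 c2@5, authorship ......
After op 6 (move_right): buffer="jnvovr" (len 6), cursors c1@3 c3@3 c2@6, authorship ......
After op 7 (insert('v')): buffer="jnvvvovrv" (len 9), cursors c1@5 c3@5 c2@9, authorship ...13...2
After op 8 (move_left): buffer="jnvvvovrv" (len 9), cursors c1@4 c3@4 c2@8, authorship ...13...2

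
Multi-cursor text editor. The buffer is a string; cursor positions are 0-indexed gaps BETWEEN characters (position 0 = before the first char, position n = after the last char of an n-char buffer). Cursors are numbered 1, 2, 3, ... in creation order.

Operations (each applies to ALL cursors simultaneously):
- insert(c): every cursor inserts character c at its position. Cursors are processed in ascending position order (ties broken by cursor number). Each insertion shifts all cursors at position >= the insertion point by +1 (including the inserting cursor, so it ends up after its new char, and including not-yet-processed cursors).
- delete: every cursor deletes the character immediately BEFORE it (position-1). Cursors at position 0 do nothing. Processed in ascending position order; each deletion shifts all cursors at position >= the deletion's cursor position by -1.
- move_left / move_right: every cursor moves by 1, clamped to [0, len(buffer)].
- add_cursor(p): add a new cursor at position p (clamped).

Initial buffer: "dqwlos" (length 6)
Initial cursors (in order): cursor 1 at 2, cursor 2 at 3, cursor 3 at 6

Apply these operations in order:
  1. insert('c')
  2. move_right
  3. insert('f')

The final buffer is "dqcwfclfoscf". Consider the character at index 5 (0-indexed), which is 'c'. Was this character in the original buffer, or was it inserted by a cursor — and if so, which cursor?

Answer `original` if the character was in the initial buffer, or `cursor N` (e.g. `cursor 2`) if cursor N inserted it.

After op 1 (insert('c')): buffer="dqcwclosc" (len 9), cursors c1@3 c2@5 c3@9, authorship ..1.2...3
After op 2 (move_right): buffer="dqcwclosc" (len 9), cursors c1@4 c2@6 c3@9, authorship ..1.2...3
After op 3 (insert('f')): buffer="dqcwfclfoscf" (len 12), cursors c1@5 c2@8 c3@12, authorship ..1.12.2..33
Authorship (.=original, N=cursor N): . . 1 . 1 2 . 2 . . 3 3
Index 5: author = 2

Answer: cursor 2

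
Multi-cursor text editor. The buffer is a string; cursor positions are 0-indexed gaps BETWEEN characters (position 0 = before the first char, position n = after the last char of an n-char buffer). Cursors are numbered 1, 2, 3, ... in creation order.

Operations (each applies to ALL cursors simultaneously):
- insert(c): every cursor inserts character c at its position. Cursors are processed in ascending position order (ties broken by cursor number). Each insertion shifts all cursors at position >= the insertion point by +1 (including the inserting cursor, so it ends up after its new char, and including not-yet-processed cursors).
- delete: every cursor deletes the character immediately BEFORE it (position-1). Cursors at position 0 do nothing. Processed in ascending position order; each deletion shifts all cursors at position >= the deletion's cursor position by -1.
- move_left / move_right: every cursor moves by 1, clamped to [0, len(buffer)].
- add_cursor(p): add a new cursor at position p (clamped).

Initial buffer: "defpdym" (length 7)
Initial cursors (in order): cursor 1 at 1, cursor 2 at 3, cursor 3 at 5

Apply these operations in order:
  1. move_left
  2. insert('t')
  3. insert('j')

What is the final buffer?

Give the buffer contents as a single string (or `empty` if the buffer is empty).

After op 1 (move_left): buffer="defpdym" (len 7), cursors c1@0 c2@2 c3@4, authorship .......
After op 2 (insert('t')): buffer="tdetfptdym" (len 10), cursors c1@1 c2@4 c3@7, authorship 1..2..3...
After op 3 (insert('j')): buffer="tjdetjfptjdym" (len 13), cursors c1@2 c2@6 c3@10, authorship 11..22..33...

Answer: tjdetjfptjdym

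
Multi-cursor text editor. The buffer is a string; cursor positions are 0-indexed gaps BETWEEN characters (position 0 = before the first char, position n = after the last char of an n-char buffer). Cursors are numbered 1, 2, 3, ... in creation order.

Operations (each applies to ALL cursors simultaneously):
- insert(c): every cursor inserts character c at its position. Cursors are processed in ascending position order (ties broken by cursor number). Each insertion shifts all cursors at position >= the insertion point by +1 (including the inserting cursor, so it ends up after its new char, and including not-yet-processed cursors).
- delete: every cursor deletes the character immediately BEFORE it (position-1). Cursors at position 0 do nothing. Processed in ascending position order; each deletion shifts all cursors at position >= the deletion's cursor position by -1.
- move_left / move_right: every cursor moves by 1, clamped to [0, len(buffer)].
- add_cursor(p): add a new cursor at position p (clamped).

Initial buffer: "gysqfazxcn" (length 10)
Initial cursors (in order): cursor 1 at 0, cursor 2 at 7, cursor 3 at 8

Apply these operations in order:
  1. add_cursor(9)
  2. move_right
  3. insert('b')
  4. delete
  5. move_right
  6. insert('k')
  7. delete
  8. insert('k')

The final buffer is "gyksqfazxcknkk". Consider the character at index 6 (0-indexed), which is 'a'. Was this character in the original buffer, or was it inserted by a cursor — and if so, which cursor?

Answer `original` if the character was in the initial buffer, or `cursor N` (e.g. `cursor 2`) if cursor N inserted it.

After op 1 (add_cursor(9)): buffer="gysqfazxcn" (len 10), cursors c1@0 c2@7 c3@8 c4@9, authorship ..........
After op 2 (move_right): buffer="gysqfazxcn" (len 10), cursors c1@1 c2@8 c3@9 c4@10, authorship ..........
After op 3 (insert('b')): buffer="gbysqfazxbcbnb" (len 14), cursors c1@2 c2@10 c3@12 c4@14, authorship .1.......2.3.4
After op 4 (delete): buffer="gysqfazxcn" (len 10), cursors c1@1 c2@8 c3@9 c4@10, authorship ..........
After op 5 (move_right): buffer="gysqfazxcn" (len 10), cursors c1@2 c2@9 c3@10 c4@10, authorship ..........
After op 6 (insert('k')): buffer="gyksqfazxcknkk" (len 14), cursors c1@3 c2@11 c3@14 c4@14, authorship ..1.......2.34
After op 7 (delete): buffer="gysqfazxcn" (len 10), cursors c1@2 c2@9 c3@10 c4@10, authorship ..........
After op 8 (insert('k')): buffer="gyksqfazxcknkk" (len 14), cursors c1@3 c2@11 c3@14 c4@14, authorship ..1.......2.34
Authorship (.=original, N=cursor N): . . 1 . . . . . . . 2 . 3 4
Index 6: author = original

Answer: original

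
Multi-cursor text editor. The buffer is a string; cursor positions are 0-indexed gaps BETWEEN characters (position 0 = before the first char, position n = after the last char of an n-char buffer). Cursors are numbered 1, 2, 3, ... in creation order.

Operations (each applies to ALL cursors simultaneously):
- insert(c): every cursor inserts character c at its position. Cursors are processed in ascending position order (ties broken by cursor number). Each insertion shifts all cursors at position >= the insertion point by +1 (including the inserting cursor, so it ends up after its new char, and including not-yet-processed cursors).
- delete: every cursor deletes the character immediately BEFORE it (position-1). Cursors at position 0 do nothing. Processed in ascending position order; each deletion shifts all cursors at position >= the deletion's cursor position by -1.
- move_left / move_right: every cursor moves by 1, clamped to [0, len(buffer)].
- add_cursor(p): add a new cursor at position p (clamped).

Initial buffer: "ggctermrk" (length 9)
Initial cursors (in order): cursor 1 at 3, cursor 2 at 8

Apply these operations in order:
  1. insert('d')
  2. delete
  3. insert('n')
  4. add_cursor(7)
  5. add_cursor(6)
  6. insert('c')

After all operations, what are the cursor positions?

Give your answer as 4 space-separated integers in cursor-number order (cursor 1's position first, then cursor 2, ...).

After op 1 (insert('d')): buffer="ggcdtermrdk" (len 11), cursors c1@4 c2@10, authorship ...1.....2.
After op 2 (delete): buffer="ggctermrk" (len 9), cursors c1@3 c2@8, authorship .........
After op 3 (insert('n')): buffer="ggcntermrnk" (len 11), cursors c1@4 c2@10, authorship ...1.....2.
After op 4 (add_cursor(7)): buffer="ggcntermrnk" (len 11), cursors c1@4 c3@7 c2@10, authorship ...1.....2.
After op 5 (add_cursor(6)): buffer="ggcntermrnk" (len 11), cursors c1@4 c4@6 c3@7 c2@10, authorship ...1.....2.
After op 6 (insert('c')): buffer="ggcnctecrcmrnck" (len 15), cursors c1@5 c4@8 c3@10 c2@14, authorship ...11..4.3..22.

Answer: 5 14 10 8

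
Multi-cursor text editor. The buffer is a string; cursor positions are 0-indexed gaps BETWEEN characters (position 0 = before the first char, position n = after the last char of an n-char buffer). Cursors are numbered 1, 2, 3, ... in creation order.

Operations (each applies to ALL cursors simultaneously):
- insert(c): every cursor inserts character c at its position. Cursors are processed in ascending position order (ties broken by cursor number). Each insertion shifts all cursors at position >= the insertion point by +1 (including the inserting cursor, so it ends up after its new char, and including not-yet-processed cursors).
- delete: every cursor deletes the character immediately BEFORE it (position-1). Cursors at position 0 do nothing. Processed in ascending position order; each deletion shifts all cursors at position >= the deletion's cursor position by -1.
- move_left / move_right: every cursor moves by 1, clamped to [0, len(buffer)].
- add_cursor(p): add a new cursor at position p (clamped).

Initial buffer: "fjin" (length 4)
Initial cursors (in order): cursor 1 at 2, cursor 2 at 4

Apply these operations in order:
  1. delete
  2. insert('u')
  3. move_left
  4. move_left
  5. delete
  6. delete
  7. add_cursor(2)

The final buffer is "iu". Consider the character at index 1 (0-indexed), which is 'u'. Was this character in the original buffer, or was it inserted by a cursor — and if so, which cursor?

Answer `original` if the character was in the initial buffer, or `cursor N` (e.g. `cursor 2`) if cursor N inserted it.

After op 1 (delete): buffer="fi" (len 2), cursors c1@1 c2@2, authorship ..
After op 2 (insert('u')): buffer="fuiu" (len 4), cursors c1@2 c2@4, authorship .1.2
After op 3 (move_left): buffer="fuiu" (len 4), cursors c1@1 c2@3, authorship .1.2
After op 4 (move_left): buffer="fuiu" (len 4), cursors c1@0 c2@2, authorship .1.2
After op 5 (delete): buffer="fiu" (len 3), cursors c1@0 c2@1, authorship ..2
After op 6 (delete): buffer="iu" (len 2), cursors c1@0 c2@0, authorship .2
After op 7 (add_cursor(2)): buffer="iu" (len 2), cursors c1@0 c2@0 c3@2, authorship .2
Authorship (.=original, N=cursor N): . 2
Index 1: author = 2

Answer: cursor 2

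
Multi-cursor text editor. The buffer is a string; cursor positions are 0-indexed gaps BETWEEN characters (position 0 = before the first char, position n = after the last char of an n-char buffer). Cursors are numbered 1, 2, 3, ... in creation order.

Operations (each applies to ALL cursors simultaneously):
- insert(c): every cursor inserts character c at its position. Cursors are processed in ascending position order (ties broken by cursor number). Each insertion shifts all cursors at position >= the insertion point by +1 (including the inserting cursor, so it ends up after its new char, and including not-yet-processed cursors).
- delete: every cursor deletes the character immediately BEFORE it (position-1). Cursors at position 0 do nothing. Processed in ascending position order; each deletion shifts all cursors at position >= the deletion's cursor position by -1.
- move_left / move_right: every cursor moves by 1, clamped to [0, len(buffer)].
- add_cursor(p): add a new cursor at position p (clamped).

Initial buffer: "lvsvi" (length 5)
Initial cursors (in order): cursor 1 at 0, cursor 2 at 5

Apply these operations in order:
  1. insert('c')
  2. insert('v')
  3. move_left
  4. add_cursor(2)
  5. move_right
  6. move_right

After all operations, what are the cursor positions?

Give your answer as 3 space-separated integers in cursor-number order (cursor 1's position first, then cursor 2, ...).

After op 1 (insert('c')): buffer="clvsvic" (len 7), cursors c1@1 c2@7, authorship 1.....2
After op 2 (insert('v')): buffer="cvlvsvicv" (len 9), cursors c1@2 c2@9, authorship 11.....22
After op 3 (move_left): buffer="cvlvsvicv" (len 9), cursors c1@1 c2@8, authorship 11.....22
After op 4 (add_cursor(2)): buffer="cvlvsvicv" (len 9), cursors c1@1 c3@2 c2@8, authorship 11.....22
After op 5 (move_right): buffer="cvlvsvicv" (len 9), cursors c1@2 c3@3 c2@9, authorship 11.....22
After op 6 (move_right): buffer="cvlvsvicv" (len 9), cursors c1@3 c3@4 c2@9, authorship 11.....22

Answer: 3 9 4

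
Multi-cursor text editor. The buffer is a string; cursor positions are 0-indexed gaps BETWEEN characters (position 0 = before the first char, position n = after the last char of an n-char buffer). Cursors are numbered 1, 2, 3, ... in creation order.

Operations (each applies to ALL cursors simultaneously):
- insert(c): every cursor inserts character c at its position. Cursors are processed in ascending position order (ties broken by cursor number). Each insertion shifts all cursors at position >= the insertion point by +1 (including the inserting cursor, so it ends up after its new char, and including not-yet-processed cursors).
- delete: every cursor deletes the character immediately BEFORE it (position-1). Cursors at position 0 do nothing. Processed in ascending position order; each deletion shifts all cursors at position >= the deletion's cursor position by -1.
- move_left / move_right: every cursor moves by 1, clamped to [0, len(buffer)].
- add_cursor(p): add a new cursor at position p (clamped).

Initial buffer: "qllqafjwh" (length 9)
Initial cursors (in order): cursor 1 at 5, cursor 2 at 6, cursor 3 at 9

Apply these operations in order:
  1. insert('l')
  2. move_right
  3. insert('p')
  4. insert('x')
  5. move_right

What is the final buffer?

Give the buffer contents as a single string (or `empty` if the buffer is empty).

After op 1 (insert('l')): buffer="qllqalfljwhl" (len 12), cursors c1@6 c2@8 c3@12, authorship .....1.2...3
After op 2 (move_right): buffer="qllqalfljwhl" (len 12), cursors c1@7 c2@9 c3@12, authorship .....1.2...3
After op 3 (insert('p')): buffer="qllqalfpljpwhlp" (len 15), cursors c1@8 c2@11 c3@15, authorship .....1.12.2..33
After op 4 (insert('x')): buffer="qllqalfpxljpxwhlpx" (len 18), cursors c1@9 c2@13 c3@18, authorship .....1.112.22..333
After op 5 (move_right): buffer="qllqalfpxljpxwhlpx" (len 18), cursors c1@10 c2@14 c3@18, authorship .....1.112.22..333

Answer: qllqalfpxljpxwhlpx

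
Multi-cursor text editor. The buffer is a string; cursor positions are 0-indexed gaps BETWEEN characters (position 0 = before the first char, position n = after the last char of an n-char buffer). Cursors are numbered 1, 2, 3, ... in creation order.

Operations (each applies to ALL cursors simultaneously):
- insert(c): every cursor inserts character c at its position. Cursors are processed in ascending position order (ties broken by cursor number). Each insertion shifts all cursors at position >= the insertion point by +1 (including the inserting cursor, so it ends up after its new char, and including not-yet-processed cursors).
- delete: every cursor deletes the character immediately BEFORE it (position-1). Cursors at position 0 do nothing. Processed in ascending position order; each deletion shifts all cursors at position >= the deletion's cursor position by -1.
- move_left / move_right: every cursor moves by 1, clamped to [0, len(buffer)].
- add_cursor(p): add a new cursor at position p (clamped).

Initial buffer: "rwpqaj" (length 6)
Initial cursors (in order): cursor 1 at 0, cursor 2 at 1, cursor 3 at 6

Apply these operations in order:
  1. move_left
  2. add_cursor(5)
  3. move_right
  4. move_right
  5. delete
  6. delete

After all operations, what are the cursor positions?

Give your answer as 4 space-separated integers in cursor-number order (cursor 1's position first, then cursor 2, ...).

Answer: 0 0 0 0

Derivation:
After op 1 (move_left): buffer="rwpqaj" (len 6), cursors c1@0 c2@0 c3@5, authorship ......
After op 2 (add_cursor(5)): buffer="rwpqaj" (len 6), cursors c1@0 c2@0 c3@5 c4@5, authorship ......
After op 3 (move_right): buffer="rwpqaj" (len 6), cursors c1@1 c2@1 c3@6 c4@6, authorship ......
After op 4 (move_right): buffer="rwpqaj" (len 6), cursors c1@2 c2@2 c3@6 c4@6, authorship ......
After op 5 (delete): buffer="pq" (len 2), cursors c1@0 c2@0 c3@2 c4@2, authorship ..
After op 6 (delete): buffer="" (len 0), cursors c1@0 c2@0 c3@0 c4@0, authorship 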